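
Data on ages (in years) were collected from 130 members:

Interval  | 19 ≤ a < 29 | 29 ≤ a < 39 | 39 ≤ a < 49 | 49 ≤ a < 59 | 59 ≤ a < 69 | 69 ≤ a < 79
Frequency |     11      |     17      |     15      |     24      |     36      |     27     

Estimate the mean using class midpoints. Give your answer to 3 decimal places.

Midpoints: 24, 34, 44, 54, 64, 74
Σfm = 11×24 + 17×34 + 15×44 + 24×54 + 36×64 + 27×74 = 7100
n = Σf = 130
Mean = 7100 / 130 = 54.6154

54.615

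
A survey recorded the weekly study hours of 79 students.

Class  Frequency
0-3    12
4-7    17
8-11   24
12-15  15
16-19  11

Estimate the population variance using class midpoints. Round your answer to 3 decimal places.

Midpoints: 1.5, 5.5, 9.5, 13.5, 17.5
n = 79, Σfm = 734.5, mean = 9.2975
Σfm² = 8809.75
Σf(m − x̄)² = Σfm² − (Σfm)²/n = 8809.75 − 734.5²/79 = 1980.7595
Population variance = 1980.7595 / 79 = 25.0729

25.073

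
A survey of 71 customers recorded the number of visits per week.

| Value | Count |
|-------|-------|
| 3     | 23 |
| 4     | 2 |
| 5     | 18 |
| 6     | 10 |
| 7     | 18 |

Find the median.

5

Cumulative frequencies: 23, 25, 43, 53, 71
n = 71, so the median is the value in position (n+1)/2 = 36.
Position 36 falls at value 5.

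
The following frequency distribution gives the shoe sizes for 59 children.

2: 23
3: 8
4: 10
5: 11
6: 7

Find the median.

Cumulative frequencies: 23, 31, 41, 52, 59
n = 59, so the median is the value in position (n+1)/2 = 30.
Position 30 falls at value 3.

3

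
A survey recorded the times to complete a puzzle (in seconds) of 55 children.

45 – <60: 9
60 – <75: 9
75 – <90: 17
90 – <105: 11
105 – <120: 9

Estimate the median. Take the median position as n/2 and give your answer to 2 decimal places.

Cumulative frequencies: 9, 18, 35, 46, 55
n = 55; position = n/2 = 27.5.
This falls in the class 75 – <90: L = 75, F = 18, f = 17, h = 15.
Median ≈ 75 + ((27.5 − 18) / 17) × 15 = 83.3824

83.38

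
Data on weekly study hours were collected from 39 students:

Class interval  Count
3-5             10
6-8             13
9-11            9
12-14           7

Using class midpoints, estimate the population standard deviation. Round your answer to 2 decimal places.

3.14

Midpoints: 4, 7, 10, 13
n = 39, Σfm = 312, mean = 8.0000
Σfm² = 2880
Σf(m − x̄)² = Σfm² − (Σfm)²/n = 2880 − 312²/39 = 384.0000
Population variance = 384.0000 / 39 = 9.8462
Standard deviation = √9.8462 = 3.1379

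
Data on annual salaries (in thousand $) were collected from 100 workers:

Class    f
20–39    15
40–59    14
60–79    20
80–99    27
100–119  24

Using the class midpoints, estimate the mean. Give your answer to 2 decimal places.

75.70

Midpoints: 29.5, 49.5, 69.5, 89.5, 109.5
Σfm = 15×29.5 + 14×49.5 + 20×69.5 + 27×89.5 + 24×109.5 = 7570
n = Σf = 100
Mean = 7570 / 100 = 75.7000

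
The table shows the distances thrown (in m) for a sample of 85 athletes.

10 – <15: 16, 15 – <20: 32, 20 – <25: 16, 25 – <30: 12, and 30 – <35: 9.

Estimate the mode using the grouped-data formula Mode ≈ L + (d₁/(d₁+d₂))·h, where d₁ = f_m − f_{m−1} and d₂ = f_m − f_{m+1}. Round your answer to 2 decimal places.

Modal class: 15 – <20 (highest frequency 32).
d₁ = 32 − 16 = 16, d₂ = 32 − 16 = 16
Mode ≈ 15 + (16/(16+16)) × 5 = 15 + 2.5000 = 17.5000

17.50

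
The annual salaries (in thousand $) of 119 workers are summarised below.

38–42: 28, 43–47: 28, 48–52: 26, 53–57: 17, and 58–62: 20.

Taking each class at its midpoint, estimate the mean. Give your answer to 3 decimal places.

Midpoints: 40, 45, 50, 55, 60
Σfm = 28×40 + 28×45 + 26×50 + 17×55 + 20×60 = 5815
n = Σf = 119
Mean = 5815 / 119 = 48.8655

48.866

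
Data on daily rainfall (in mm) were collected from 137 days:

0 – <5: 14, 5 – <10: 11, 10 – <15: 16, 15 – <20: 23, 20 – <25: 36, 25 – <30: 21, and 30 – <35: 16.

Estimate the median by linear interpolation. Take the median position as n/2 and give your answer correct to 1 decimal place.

Cumulative frequencies: 14, 25, 41, 64, 100, 121, 137
n = 137; position = n/2 = 68.5.
This falls in the class 20 – <25: L = 20, F = 64, f = 36, h = 5.
Median ≈ 20 + ((68.5 − 64) / 36) × 5 = 20.6250

20.6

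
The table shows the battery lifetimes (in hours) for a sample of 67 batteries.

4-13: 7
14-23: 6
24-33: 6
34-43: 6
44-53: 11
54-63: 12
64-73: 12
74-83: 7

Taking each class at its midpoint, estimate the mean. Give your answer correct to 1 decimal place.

47.5

Midpoints: 8.5, 18.5, 28.5, 38.5, 48.5, 58.5, 68.5, 78.5
Σfm = 7×8.5 + 6×18.5 + 6×28.5 + 6×38.5 + 11×48.5 + 12×58.5 + 12×68.5 + 7×78.5 = 3179.5
n = Σf = 67
Mean = 3179.5 / 67 = 47.4552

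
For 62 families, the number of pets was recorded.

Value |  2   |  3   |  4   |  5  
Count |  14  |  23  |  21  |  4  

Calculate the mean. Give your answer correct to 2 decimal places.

Values: 2, 3, 4, 5
Σfx = 14×2 + 23×3 + 21×4 + 4×5 = 201
n = Σf = 62
Mean = 201 / 62 = 3.2419

3.24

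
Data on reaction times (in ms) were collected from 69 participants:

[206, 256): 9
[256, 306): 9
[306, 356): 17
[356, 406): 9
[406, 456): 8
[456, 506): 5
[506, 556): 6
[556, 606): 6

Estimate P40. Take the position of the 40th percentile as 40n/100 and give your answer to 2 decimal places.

334.24

Cumulative frequencies: 9, 18, 35, 44, 52, 57, 63, 69
n = 69; position = 40n/100 = 27.6.
This falls in the class [306, 356): L = 306, F = 18, f = 17, h = 50.
40th percentile ≈ 306 + ((27.6 − 18) / 17) × 50 = 334.2353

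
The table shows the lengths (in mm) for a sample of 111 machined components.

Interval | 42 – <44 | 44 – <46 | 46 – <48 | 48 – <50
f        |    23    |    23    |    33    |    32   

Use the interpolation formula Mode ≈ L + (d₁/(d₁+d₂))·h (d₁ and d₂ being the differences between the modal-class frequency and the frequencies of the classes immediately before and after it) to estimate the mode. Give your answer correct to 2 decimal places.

47.82

Modal class: 46 – <48 (highest frequency 33).
d₁ = 33 − 23 = 10, d₂ = 33 − 32 = 1
Mode ≈ 46 + (10/(10+1)) × 2 = 46 + 1.8182 = 47.8182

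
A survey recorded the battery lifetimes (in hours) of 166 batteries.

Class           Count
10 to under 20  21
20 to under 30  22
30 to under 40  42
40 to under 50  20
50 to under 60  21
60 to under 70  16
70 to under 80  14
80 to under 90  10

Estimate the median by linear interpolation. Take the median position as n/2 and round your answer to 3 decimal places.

Cumulative frequencies: 21, 43, 85, 105, 126, 142, 156, 166
n = 166; position = n/2 = 83.
This falls in the class 30 to under 40: L = 30, F = 43, f = 42, h = 10.
Median ≈ 30 + ((83 − 43) / 42) × 10 = 39.5238

39.524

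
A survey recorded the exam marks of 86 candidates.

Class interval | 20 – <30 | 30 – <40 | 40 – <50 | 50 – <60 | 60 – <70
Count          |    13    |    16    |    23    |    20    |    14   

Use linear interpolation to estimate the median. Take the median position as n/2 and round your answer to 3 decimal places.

46.087

Cumulative frequencies: 13, 29, 52, 72, 86
n = 86; position = n/2 = 43.
This falls in the class 40 – <50: L = 40, F = 29, f = 23, h = 10.
Median ≈ 40 + ((43 − 29) / 23) × 10 = 46.0870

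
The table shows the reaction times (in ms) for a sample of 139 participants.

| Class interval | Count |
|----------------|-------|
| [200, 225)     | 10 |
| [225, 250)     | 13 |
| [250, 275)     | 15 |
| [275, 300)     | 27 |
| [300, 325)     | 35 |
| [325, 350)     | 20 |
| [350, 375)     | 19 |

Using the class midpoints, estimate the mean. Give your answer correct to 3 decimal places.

Midpoints: 212.5, 237.5, 262.5, 287.5, 312.5, 337.5, 362.5
Σfm = 10×212.5 + 13×237.5 + 15×262.5 + 27×287.5 + 35×312.5 + 20×337.5 + 19×362.5 = 41487.5
n = Σf = 139
Mean = 41487.5 / 139 = 298.4712

298.471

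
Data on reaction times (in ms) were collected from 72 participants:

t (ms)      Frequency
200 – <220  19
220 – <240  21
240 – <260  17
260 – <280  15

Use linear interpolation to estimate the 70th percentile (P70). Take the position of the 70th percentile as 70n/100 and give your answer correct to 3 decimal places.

Cumulative frequencies: 19, 40, 57, 72
n = 72; position = 70n/100 = 50.4.
This falls in the class 240 – <260: L = 240, F = 40, f = 17, h = 20.
70th percentile ≈ 240 + ((50.4 − 40) / 17) × 20 = 252.2353

252.235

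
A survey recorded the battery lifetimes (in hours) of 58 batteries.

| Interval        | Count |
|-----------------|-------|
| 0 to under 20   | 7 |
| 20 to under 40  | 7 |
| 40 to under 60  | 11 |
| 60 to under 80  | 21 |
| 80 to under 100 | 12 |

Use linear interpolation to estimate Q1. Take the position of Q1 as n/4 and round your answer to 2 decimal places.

Cumulative frequencies: 7, 14, 25, 46, 58
n = 58; position = n/4 = 14.5.
This falls in the class 40 to under 60: L = 40, F = 14, f = 11, h = 20.
Lower quartile ≈ 40 + ((14.5 − 14) / 11) × 20 = 40.9091

40.91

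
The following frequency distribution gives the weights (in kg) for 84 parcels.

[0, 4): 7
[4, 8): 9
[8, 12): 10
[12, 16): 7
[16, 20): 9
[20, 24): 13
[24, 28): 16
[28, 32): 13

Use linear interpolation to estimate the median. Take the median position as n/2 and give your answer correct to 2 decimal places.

Cumulative frequencies: 7, 16, 26, 33, 42, 55, 71, 84
n = 84; position = n/2 = 42.
This falls in the class [16, 20): L = 16, F = 33, f = 9, h = 4.
Median ≈ 16 + ((42 − 33) / 9) × 4 = 20.0000

20.00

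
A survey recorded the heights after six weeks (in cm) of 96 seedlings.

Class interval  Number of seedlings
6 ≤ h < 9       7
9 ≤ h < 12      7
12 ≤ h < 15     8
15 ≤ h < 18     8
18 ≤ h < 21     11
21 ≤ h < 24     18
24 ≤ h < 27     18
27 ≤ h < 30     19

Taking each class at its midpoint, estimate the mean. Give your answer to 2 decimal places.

Midpoints: 7.5, 10.5, 13.5, 16.5, 19.5, 22.5, 25.5, 28.5
Σfm = 7×7.5 + 7×10.5 + 8×13.5 + 8×16.5 + 11×19.5 + 18×22.5 + 18×25.5 + 19×28.5 = 1986
n = Σf = 96
Mean = 1986 / 96 = 20.6875

20.69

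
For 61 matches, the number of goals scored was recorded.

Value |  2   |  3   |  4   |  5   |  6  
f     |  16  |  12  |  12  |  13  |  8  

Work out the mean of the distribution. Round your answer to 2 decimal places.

3.75

Values: 2, 3, 4, 5, 6
Σfx = 16×2 + 12×3 + 12×4 + 13×5 + 8×6 = 229
n = Σf = 61
Mean = 229 / 61 = 3.7541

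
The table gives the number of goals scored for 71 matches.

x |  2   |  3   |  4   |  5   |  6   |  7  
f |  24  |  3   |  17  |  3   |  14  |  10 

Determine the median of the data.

4

Cumulative frequencies: 24, 27, 44, 47, 61, 71
n = 71, so the median is the value in position (n+1)/2 = 36.
Position 36 falls at value 4.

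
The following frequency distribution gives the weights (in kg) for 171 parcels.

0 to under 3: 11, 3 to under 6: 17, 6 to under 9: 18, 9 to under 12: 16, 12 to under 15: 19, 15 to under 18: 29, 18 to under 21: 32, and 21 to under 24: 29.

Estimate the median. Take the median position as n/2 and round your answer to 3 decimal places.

15.466

Cumulative frequencies: 11, 28, 46, 62, 81, 110, 142, 171
n = 171; position = n/2 = 85.5.
This falls in the class 15 to under 18: L = 15, F = 81, f = 29, h = 3.
Median ≈ 15 + ((85.5 − 81) / 29) × 3 = 15.4655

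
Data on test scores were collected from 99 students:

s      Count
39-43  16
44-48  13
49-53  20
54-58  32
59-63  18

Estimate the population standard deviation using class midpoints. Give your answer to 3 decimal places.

6.660

Midpoints: 41, 46, 51, 56, 61
n = 99, Σfm = 5164, mean = 52.1616
Σfm² = 273754
Σf(m − x̄)² = Σfm² − (Σfm)²/n = 273754 − 5164²/99 = 4391.4141
Population variance = 4391.4141 / 99 = 44.3577
Standard deviation = √44.3577 = 6.6602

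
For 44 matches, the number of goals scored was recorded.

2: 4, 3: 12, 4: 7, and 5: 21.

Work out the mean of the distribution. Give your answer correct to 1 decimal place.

4.0

Values: 2, 3, 4, 5
Σfx = 4×2 + 12×3 + 7×4 + 21×5 = 177
n = Σf = 44
Mean = 177 / 44 = 4.0227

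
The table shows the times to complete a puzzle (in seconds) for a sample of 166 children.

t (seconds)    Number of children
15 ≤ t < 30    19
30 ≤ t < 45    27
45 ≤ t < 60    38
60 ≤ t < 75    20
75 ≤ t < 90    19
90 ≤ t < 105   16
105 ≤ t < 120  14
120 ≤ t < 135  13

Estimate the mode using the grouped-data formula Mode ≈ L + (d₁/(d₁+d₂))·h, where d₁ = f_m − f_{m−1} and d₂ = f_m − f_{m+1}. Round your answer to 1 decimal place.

Modal class: 45 ≤ t < 60 (highest frequency 38).
d₁ = 38 − 27 = 11, d₂ = 38 − 20 = 18
Mode ≈ 45 + (11/(11+18)) × 15 = 45 + 5.6897 = 50.6897

50.7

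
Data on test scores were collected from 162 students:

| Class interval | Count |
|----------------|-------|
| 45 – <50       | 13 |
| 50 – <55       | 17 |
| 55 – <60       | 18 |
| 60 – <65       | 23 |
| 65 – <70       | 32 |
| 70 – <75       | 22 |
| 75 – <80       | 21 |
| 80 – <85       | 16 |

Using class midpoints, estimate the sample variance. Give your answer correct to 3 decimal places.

107.231

Midpoints: 47.5, 52.5, 57.5, 62.5, 67.5, 72.5, 77.5, 82.5
n = 162, Σfm = 10685, mean = 65.9568
Σfm² = 722012.5
Σf(m − x̄)² = Σfm² − (Σfm)²/n = 722012.5 − 10685²/162 = 17264.1975
Sample variance = 17264.1975 / 161 = 107.2310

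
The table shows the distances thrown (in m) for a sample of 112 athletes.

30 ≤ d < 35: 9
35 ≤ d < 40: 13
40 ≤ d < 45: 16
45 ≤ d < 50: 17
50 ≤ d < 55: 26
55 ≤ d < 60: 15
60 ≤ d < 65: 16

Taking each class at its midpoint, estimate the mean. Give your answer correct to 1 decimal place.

Midpoints: 32.5, 37.5, 42.5, 47.5, 52.5, 57.5, 62.5
Σfm = 9×32.5 + 13×37.5 + 16×42.5 + 17×47.5 + 26×52.5 + 15×57.5 + 16×62.5 = 5495
n = Σf = 112
Mean = 5495 / 112 = 49.0625

49.1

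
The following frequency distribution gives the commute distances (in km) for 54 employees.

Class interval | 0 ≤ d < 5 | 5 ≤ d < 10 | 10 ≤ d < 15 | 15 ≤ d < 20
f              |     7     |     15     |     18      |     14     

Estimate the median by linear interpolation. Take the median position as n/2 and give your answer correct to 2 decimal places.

Cumulative frequencies: 7, 22, 40, 54
n = 54; position = n/2 = 27.
This falls in the class 10 ≤ d < 15: L = 10, F = 22, f = 18, h = 5.
Median ≈ 10 + ((27 − 22) / 18) × 5 = 11.3889

11.39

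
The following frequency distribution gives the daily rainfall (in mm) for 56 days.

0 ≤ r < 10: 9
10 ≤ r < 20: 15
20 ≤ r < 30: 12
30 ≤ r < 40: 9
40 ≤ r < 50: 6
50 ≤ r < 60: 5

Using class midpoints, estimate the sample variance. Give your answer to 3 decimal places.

234.253

Midpoints: 5, 15, 25, 35, 45, 55
n = 56, Σfm = 1430, mean = 25.5357
Σfm² = 49400
Σf(m − x̄)² = Σfm² − (Σfm)²/n = 49400 − 1430²/56 = 12883.9286
Sample variance = 12883.9286 / 55 = 234.2532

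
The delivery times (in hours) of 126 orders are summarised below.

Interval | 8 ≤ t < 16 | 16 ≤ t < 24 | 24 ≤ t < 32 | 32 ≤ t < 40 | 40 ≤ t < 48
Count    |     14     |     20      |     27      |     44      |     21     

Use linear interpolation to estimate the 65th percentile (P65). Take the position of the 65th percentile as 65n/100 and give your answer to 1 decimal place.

Cumulative frequencies: 14, 34, 61, 105, 126
n = 126; position = 65n/100 = 81.9.
This falls in the class 32 ≤ t < 40: L = 32, F = 61, f = 44, h = 8.
65th percentile ≈ 32 + ((81.9 − 61) / 44) × 8 = 35.8000

35.8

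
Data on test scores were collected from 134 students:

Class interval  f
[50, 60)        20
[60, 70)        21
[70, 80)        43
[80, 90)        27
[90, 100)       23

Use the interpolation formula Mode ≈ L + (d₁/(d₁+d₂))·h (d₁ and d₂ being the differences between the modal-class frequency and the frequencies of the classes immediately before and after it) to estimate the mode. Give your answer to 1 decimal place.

Modal class: [70, 80) (highest frequency 43).
d₁ = 43 − 21 = 22, d₂ = 43 − 27 = 16
Mode ≈ 70 + (22/(22+16)) × 10 = 70 + 5.7895 = 75.7895

75.8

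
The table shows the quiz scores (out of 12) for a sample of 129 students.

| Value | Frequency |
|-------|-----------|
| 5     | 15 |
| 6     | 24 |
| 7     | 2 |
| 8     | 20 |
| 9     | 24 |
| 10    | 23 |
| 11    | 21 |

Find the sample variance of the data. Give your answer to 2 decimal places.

Values: 5, 6, 7, 8, 9, 10, 11
n = 129, Σfx = 1070, mean = 8.2946
Σfx² = 9402
Σf(x − x̄)² = Σfx² − (Σfx)²/n = 9402 − 1070²/129 = 526.8062
Sample variance = 526.8062 / 128 = 4.1157

4.12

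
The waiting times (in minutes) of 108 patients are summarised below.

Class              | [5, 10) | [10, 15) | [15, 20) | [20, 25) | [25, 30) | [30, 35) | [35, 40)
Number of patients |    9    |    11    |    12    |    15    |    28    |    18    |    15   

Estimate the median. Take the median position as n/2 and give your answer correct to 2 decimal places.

26.25

Cumulative frequencies: 9, 20, 32, 47, 75, 93, 108
n = 108; position = n/2 = 54.
This falls in the class [25, 30): L = 25, F = 47, f = 28, h = 5.
Median ≈ 25 + ((54 − 47) / 28) × 5 = 26.2500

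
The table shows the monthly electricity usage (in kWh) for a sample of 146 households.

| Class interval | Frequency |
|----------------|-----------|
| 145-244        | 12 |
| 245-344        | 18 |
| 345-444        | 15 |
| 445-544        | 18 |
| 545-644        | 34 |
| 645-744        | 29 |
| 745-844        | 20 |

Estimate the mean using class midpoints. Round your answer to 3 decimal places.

Midpoints: 194.5, 294.5, 394.5, 494.5, 594.5, 694.5, 794.5
Σfm = 12×194.5 + 18×294.5 + 15×394.5 + 18×494.5 + 34×594.5 + 29×694.5 + 20×794.5 = 78697
n = Σf = 146
Mean = 78697 / 146 = 539.0205

539.021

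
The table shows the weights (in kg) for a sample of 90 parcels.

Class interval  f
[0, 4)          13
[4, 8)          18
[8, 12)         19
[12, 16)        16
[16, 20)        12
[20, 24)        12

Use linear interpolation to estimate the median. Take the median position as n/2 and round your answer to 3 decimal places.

Cumulative frequencies: 13, 31, 50, 66, 78, 90
n = 90; position = n/2 = 45.
This falls in the class [8, 12): L = 8, F = 31, f = 19, h = 4.
Median ≈ 8 + ((45 − 31) / 19) × 4 = 10.9474

10.947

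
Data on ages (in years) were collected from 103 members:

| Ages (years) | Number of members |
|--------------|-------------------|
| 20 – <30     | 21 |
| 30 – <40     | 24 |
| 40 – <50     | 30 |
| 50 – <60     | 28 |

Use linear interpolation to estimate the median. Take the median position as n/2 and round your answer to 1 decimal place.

42.2

Cumulative frequencies: 21, 45, 75, 103
n = 103; position = n/2 = 51.5.
This falls in the class 40 – <50: L = 40, F = 45, f = 30, h = 10.
Median ≈ 40 + ((51.5 − 45) / 30) × 10 = 42.1667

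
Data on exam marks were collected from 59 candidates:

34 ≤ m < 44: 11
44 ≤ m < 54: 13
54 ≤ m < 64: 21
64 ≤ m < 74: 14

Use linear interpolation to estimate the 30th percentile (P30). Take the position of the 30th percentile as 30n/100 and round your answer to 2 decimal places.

49.15

Cumulative frequencies: 11, 24, 45, 59
n = 59; position = 30n/100 = 17.7.
This falls in the class 44 ≤ m < 54: L = 44, F = 11, f = 13, h = 10.
30th percentile ≈ 44 + ((17.7 − 11) / 13) × 10 = 49.1538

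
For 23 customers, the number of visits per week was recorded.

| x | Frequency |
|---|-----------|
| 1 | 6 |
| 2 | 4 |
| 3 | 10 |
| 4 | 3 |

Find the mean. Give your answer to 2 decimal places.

Values: 1, 2, 3, 4
Σfx = 6×1 + 4×2 + 10×3 + 3×4 = 56
n = Σf = 23
Mean = 56 / 23 = 2.4348

2.43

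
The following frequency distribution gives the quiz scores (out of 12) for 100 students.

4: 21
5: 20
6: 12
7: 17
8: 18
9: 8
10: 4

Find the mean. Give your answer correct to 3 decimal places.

Values: 4, 5, 6, 7, 8, 9, 10
Σfx = 21×4 + 20×5 + 12×6 + 17×7 + 18×8 + 8×9 + 4×10 = 631
n = Σf = 100
Mean = 631 / 100 = 6.3100

6.310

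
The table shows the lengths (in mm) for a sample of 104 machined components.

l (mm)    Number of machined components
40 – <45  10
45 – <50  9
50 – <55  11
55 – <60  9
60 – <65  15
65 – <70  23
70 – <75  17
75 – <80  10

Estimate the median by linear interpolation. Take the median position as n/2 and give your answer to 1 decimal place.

Cumulative frequencies: 10, 19, 30, 39, 54, 77, 94, 104
n = 104; position = n/2 = 52.
This falls in the class 60 – <65: L = 60, F = 39, f = 15, h = 5.
Median ≈ 60 + ((52 − 39) / 15) × 5 = 64.3333

64.3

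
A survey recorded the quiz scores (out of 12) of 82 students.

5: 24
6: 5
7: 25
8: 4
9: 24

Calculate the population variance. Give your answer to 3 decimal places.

Values: 5, 6, 7, 8, 9
n = 82, Σfx = 573, mean = 6.9878
Σfx² = 4205
Σf(x − x̄)² = Σfx² − (Σfx)²/n = 4205 − 573²/82 = 200.9878
Population variance = 200.9878 / 82 = 2.4511

2.451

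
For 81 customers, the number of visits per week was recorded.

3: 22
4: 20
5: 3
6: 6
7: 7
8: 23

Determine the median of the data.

4

Cumulative frequencies: 22, 42, 45, 51, 58, 81
n = 81, so the median is the value in position (n+1)/2 = 41.
Position 41 falls at value 4.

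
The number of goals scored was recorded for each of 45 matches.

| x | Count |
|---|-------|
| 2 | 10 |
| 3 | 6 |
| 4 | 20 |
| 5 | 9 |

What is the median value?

4

Cumulative frequencies: 10, 16, 36, 45
n = 45, so the median is the value in position (n+1)/2 = 23.
Position 23 falls at value 4.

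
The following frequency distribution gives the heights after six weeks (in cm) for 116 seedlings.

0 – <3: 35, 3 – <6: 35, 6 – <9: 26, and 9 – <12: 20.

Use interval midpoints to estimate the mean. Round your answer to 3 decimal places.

5.302

Midpoints: 1.5, 4.5, 7.5, 10.5
Σfm = 35×1.5 + 35×4.5 + 26×7.5 + 20×10.5 = 615
n = Σf = 116
Mean = 615 / 116 = 5.3017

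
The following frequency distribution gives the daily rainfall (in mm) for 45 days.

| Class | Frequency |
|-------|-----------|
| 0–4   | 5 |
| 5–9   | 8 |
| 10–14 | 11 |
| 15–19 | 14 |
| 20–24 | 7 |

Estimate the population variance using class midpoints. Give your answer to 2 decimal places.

37.65

Midpoints: 2, 7, 12, 17, 22
n = 45, Σfm = 590, mean = 13.1111
Σfm² = 9430
Σf(m − x̄)² = Σfm² − (Σfm)²/n = 9430 − 590²/45 = 1694.4444
Population variance = 1694.4444 / 45 = 37.6543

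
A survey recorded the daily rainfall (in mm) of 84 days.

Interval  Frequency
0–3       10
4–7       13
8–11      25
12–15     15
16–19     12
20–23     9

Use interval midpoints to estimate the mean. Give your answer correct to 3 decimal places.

Midpoints: 1.5, 5.5, 9.5, 13.5, 17.5, 21.5
Σfm = 10×1.5 + 13×5.5 + 25×9.5 + 15×13.5 + 12×17.5 + 9×21.5 = 930
n = Σf = 84
Mean = 930 / 84 = 11.0714

11.071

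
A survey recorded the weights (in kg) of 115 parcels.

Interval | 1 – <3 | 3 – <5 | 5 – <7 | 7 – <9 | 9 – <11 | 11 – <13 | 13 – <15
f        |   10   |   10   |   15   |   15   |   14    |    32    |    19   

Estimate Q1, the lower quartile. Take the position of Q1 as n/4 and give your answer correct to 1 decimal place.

Cumulative frequencies: 10, 20, 35, 50, 64, 96, 115
n = 115; position = n/4 = 28.75.
This falls in the class 5 – <7: L = 5, F = 20, f = 15, h = 2.
Lower quartile ≈ 5 + ((28.75 − 20) / 15) × 2 = 6.1667

6.2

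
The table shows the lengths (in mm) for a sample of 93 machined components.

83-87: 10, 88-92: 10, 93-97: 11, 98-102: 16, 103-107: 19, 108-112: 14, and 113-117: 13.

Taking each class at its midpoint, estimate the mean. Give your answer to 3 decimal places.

Midpoints: 85, 90, 95, 100, 105, 110, 115
Σfm = 10×85 + 10×90 + 11×95 + 16×100 + 19×105 + 14×110 + 13×115 = 9425
n = Σf = 93
Mean = 9425 / 93 = 101.3441

101.344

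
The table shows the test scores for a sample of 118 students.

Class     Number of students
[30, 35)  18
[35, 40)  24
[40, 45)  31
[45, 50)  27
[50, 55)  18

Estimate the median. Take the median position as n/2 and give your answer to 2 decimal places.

Cumulative frequencies: 18, 42, 73, 100, 118
n = 118; position = n/2 = 59.
This falls in the class [40, 45): L = 40, F = 42, f = 31, h = 5.
Median ≈ 40 + ((59 − 42) / 31) × 5 = 42.7419

42.74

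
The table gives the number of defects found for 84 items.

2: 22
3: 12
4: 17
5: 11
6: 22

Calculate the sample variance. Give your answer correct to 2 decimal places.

Values: 2, 3, 4, 5, 6
n = 84, Σfx = 335, mean = 3.9881
Σfx² = 1535
Σf(x − x̄)² = Σfx² − (Σfx)²/n = 1535 − 335²/84 = 198.9881
Sample variance = 198.9881 / 83 = 2.3974

2.40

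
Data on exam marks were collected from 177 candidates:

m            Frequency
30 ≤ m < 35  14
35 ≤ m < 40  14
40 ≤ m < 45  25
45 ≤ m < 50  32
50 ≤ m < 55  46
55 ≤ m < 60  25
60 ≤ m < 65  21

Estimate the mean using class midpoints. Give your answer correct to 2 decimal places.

49.31

Midpoints: 32.5, 37.5, 42.5, 47.5, 52.5, 57.5, 62.5
Σfm = 14×32.5 + 14×37.5 + 25×42.5 + 32×47.5 + 46×52.5 + 25×57.5 + 21×62.5 = 8727.5
n = Σf = 177
Mean = 8727.5 / 177 = 49.3079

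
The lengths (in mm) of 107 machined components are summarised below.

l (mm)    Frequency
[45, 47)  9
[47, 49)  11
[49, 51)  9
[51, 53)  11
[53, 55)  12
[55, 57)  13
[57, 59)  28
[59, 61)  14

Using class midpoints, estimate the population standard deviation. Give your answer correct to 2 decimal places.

Midpoints: 46, 48, 50, 52, 54, 56, 58, 60
n = 107, Σfm = 5804, mean = 54.2430
Σfm² = 316984
Σf(m − x̄)² = Σfm² − (Σfm)²/n = 316984 − 5804²/107 = 2157.6822
Population variance = 2157.6822 / 107 = 20.1653
Standard deviation = √20.1653 = 4.4906

4.49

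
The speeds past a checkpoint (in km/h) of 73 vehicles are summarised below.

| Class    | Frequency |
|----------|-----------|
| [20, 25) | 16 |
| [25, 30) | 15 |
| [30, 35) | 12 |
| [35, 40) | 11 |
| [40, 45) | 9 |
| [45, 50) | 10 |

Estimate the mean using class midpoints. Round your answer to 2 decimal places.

Midpoints: 22.5, 27.5, 32.5, 37.5, 42.5, 47.5
Σfm = 16×22.5 + 15×27.5 + 12×32.5 + 11×37.5 + 9×42.5 + 10×47.5 = 2432.5
n = Σf = 73
Mean = 2432.5 / 73 = 33.3219

33.32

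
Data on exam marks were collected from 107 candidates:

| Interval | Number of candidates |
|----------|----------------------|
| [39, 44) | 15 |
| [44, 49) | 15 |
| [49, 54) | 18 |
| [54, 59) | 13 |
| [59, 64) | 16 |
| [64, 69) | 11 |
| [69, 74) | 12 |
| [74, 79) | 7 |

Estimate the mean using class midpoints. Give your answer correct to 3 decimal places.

Midpoints: 41.5, 46.5, 51.5, 56.5, 61.5, 66.5, 71.5, 76.5
Σfm = 15×41.5 + 15×46.5 + 18×51.5 + 13×56.5 + 16×61.5 + 11×66.5 + 12×71.5 + 7×76.5 = 6090.5
n = Σf = 107
Mean = 6090.5 / 107 = 56.9206

56.921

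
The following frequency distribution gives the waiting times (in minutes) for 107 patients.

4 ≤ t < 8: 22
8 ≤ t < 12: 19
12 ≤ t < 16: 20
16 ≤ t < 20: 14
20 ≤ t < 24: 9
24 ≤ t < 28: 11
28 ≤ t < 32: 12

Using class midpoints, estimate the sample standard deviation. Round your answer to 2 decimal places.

Midpoints: 6, 10, 14, 18, 22, 26, 30
n = 107, Σfm = 1698, mean = 15.8692
Σfm² = 33740
Σf(m − x̄)² = Σfm² − (Σfm)²/n = 33740 − 1698²/107 = 6794.1682
Sample variance = 6794.1682 / 106 = 64.0959
Standard deviation = √64.0959 = 8.0060

8.01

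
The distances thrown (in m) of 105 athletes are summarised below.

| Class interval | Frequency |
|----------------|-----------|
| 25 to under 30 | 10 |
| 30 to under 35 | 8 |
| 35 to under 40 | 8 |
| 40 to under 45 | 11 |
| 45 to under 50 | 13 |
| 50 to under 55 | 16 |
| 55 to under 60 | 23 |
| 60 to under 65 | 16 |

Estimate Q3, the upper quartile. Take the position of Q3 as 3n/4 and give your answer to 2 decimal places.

57.77

Cumulative frequencies: 10, 18, 26, 37, 50, 66, 89, 105
n = 105; position = 3n/4 = 78.75.
This falls in the class 55 to under 60: L = 55, F = 66, f = 23, h = 5.
Upper quartile ≈ 55 + ((78.75 − 66) / 23) × 5 = 57.7717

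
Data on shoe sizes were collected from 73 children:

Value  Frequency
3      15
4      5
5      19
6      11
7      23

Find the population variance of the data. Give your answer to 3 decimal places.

2.211

Values: 3, 4, 5, 6, 7
n = 73, Σfx = 387, mean = 5.3014
Σfx² = 2213
Σf(x − x̄)² = Σfx² − (Σfx)²/n = 2213 − 387²/73 = 161.3699
Population variance = 161.3699 / 73 = 2.2105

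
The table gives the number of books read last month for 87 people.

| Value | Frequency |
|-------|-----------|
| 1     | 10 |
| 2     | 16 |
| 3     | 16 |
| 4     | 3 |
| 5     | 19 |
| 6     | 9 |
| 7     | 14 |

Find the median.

Cumulative frequencies: 10, 26, 42, 45, 64, 73, 87
n = 87, so the median is the value in position (n+1)/2 = 44.
Position 44 falls at value 4.

4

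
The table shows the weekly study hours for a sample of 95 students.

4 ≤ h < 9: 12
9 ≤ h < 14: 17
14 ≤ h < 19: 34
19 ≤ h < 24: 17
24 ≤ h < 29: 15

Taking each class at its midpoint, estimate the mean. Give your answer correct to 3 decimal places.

16.816

Midpoints: 6.5, 11.5, 16.5, 21.5, 26.5
Σfm = 12×6.5 + 17×11.5 + 34×16.5 + 17×21.5 + 15×26.5 = 1597.5
n = Σf = 95
Mean = 1597.5 / 95 = 16.8158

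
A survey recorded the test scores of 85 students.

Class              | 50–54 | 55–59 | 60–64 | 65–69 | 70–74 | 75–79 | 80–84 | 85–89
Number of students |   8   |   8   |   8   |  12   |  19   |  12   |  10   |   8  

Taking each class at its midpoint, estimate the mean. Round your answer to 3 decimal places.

Midpoints: 52, 57, 62, 67, 72, 77, 82, 87
Σfm = 8×52 + 8×57 + 8×62 + 12×67 + 19×72 + 12×77 + 10×82 + 8×87 = 5980
n = Σf = 85
Mean = 5980 / 85 = 70.3529

70.353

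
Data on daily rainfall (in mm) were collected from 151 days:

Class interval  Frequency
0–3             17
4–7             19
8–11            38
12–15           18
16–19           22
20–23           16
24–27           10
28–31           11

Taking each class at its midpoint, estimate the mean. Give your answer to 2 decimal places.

13.53

Midpoints: 1.5, 5.5, 9.5, 13.5, 17.5, 21.5, 25.5, 29.5
Σfm = 17×1.5 + 19×5.5 + 38×9.5 + 18×13.5 + 22×17.5 + 16×21.5 + 10×25.5 + 11×29.5 = 2042.5
n = Σf = 151
Mean = 2042.5 / 151 = 13.5265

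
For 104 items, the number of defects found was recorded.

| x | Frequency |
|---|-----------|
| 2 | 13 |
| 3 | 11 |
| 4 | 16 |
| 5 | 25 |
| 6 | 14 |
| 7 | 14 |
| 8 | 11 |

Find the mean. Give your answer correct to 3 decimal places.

4.981

Values: 2, 3, 4, 5, 6, 7, 8
Σfx = 13×2 + 11×3 + 16×4 + 25×5 + 14×6 + 14×7 + 11×8 = 518
n = Σf = 104
Mean = 518 / 104 = 4.9808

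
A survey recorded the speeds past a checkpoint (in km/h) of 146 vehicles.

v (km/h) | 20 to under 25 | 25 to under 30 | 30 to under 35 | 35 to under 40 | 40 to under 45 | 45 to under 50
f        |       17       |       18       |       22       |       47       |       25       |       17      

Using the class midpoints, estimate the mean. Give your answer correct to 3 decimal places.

35.788

Midpoints: 22.5, 27.5, 32.5, 37.5, 42.5, 47.5
Σfm = 17×22.5 + 18×27.5 + 22×32.5 + 47×37.5 + 25×42.5 + 17×47.5 = 5225
n = Σf = 146
Mean = 5225 / 146 = 35.7877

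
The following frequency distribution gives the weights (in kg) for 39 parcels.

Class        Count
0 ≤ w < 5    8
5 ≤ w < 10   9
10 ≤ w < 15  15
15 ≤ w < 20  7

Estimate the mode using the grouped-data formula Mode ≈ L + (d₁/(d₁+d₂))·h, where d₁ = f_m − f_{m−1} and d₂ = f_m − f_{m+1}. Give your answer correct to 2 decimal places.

12.14

Modal class: 10 ≤ w < 15 (highest frequency 15).
d₁ = 15 − 9 = 6, d₂ = 15 − 7 = 8
Mode ≈ 10 + (6/(6+8)) × 5 = 10 + 2.1429 = 12.1429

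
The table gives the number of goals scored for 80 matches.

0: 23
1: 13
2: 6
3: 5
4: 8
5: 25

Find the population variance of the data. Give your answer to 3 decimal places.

Values: 0, 1, 2, 3, 4, 5
n = 80, Σfx = 197, mean = 2.4625
Σfx² = 835
Σf(x − x̄)² = Σfx² − (Σfx)²/n = 835 − 197²/80 = 349.8875
Population variance = 349.8875 / 80 = 4.3736

4.374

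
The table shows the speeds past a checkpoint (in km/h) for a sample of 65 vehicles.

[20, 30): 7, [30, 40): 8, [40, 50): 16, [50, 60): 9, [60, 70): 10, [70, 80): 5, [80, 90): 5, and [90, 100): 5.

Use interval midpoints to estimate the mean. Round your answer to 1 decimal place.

55.3

Midpoints: 25, 35, 45, 55, 65, 75, 85, 95
Σfm = 7×25 + 8×35 + 16×45 + 9×55 + 10×65 + 5×75 + 5×85 + 5×95 = 3595
n = Σf = 65
Mean = 3595 / 65 = 55.3077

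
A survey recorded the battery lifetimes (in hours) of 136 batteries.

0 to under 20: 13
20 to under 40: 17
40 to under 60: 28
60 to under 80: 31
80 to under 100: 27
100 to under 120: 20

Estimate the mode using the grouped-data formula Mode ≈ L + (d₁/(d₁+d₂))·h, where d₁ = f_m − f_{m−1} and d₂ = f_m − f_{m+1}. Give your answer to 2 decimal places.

68.57

Modal class: 60 to under 80 (highest frequency 31).
d₁ = 31 − 28 = 3, d₂ = 31 − 27 = 4
Mode ≈ 60 + (3/(3+4)) × 20 = 60 + 8.5714 = 68.5714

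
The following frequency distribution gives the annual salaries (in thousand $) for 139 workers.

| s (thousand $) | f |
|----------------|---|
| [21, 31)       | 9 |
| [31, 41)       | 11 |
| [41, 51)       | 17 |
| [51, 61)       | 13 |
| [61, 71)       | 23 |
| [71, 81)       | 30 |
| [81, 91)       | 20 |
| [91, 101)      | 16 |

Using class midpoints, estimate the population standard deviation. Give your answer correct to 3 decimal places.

Midpoints: 26, 36, 46, 56, 66, 76, 86, 96
n = 139, Σfm = 9194, mean = 66.1439
Σfm² = 665924
Σf(m − x̄)² = Σfm² − (Σfm)²/n = 665924 − 9194²/139 = 57797.1223
Population variance = 57797.1223 / 139 = 415.8066
Standard deviation = √415.8066 = 20.3913

20.391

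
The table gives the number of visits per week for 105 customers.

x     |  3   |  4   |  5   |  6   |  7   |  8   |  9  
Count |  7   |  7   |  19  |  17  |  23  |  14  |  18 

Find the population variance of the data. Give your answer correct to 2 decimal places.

3.11

Values: 3, 4, 5, 6, 7, 8, 9
n = 105, Σfx = 681, mean = 6.4857
Σfx² = 4743
Σf(x − x̄)² = Σfx² − (Σfx)²/n = 4743 − 681²/105 = 326.2286
Population variance = 326.2286 / 105 = 3.1069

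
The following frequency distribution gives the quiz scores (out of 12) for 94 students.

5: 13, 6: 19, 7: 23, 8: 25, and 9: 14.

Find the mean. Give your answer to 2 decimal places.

Values: 5, 6, 7, 8, 9
Σfx = 13×5 + 19×6 + 23×7 + 25×8 + 14×9 = 666
n = Σf = 94
Mean = 666 / 94 = 7.0851

7.09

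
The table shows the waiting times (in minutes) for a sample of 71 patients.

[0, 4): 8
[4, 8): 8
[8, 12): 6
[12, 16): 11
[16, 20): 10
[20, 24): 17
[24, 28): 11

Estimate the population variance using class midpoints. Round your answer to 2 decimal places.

61.63

Midpoints: 2, 6, 10, 14, 18, 22, 26
n = 71, Σfm = 1118, mean = 15.7465
Σfm² = 21980
Σf(m − x̄)² = Σfm² − (Σfm)²/n = 21980 − 1118²/71 = 4375.4366
Population variance = 4375.4366 / 71 = 61.6259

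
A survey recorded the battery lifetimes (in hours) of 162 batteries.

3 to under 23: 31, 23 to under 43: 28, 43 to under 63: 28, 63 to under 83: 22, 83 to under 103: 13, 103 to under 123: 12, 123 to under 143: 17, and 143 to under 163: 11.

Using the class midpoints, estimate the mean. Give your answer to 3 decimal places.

Midpoints: 13, 33, 53, 73, 93, 113, 133, 153
Σfm = 31×13 + 28×33 + 28×53 + 22×73 + 13×93 + 12×113 + 17×133 + 11×153 = 10926
n = Σf = 162
Mean = 10926 / 162 = 67.4444

67.444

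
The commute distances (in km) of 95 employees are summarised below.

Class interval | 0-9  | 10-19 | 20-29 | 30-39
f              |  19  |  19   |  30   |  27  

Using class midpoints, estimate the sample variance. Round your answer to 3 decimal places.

119.709

Midpoints: 4.5, 14.5, 24.5, 34.5
n = 95, Σfm = 2027.5, mean = 21.3421
Σfm² = 54523.75
Σf(m − x̄)² = Σfm² − (Σfm)²/n = 54523.75 − 2027.5²/95 = 11252.6316
Sample variance = 11252.6316 / 94 = 119.7088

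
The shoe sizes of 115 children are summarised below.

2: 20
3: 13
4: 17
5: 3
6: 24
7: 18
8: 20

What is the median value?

Cumulative frequencies: 20, 33, 50, 53, 77, 95, 115
n = 115, so the median is the value in position (n+1)/2 = 58.
Position 58 falls at value 6.

6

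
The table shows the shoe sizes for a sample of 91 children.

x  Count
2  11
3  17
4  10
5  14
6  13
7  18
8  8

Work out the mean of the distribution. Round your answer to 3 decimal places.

Values: 2, 3, 4, 5, 6, 7, 8
Σfx = 11×2 + 17×3 + 10×4 + 14×5 + 13×6 + 18×7 + 8×8 = 451
n = Σf = 91
Mean = 451 / 91 = 4.9560

4.956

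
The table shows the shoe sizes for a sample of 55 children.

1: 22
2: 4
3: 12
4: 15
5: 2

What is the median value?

Cumulative frequencies: 22, 26, 38, 53, 55
n = 55, so the median is the value in position (n+1)/2 = 28.
Position 28 falls at value 3.

3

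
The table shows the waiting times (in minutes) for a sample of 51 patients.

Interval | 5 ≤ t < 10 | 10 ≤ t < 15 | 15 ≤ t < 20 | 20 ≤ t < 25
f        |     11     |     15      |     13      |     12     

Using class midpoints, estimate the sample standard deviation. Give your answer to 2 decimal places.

5.42

Midpoints: 7.5, 12.5, 17.5, 22.5
n = 51, Σfm = 767.5, mean = 15.0490
Σfm² = 13018.75
Σf(m − x̄)² = Σfm² − (Σfm)²/n = 13018.75 − 767.5²/51 = 1468.6275
Sample variance = 1468.6275 / 50 = 29.3725
Standard deviation = √29.3725 = 5.4196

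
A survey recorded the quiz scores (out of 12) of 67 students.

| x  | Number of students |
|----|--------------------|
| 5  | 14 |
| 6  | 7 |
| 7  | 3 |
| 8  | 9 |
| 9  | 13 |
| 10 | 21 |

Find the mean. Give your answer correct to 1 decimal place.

7.9

Values: 5, 6, 7, 8, 9, 10
Σfx = 14×5 + 7×6 + 3×7 + 9×8 + 13×9 + 21×10 = 532
n = Σf = 67
Mean = 532 / 67 = 7.9403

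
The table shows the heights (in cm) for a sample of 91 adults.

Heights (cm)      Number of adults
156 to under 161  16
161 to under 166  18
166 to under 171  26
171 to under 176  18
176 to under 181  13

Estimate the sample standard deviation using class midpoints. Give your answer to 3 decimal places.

Midpoints: 158.5, 163.5, 168.5, 173.5, 178.5
n = 91, Σfm = 15303.5, mean = 168.1703
Σfm² = 2577384.75
Σf(m − x̄)² = Σfm² − (Σfm)²/n = 2577384.75 − 15303.5²/91 = 3790.1099
Sample variance = 3790.1099 / 90 = 42.1123
Standard deviation = √42.1123 = 6.4894

6.489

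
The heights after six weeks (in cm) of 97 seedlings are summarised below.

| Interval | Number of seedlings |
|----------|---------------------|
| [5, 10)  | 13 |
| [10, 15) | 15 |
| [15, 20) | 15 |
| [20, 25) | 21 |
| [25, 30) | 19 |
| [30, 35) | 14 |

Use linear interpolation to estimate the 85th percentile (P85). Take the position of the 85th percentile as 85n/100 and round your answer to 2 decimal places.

Cumulative frequencies: 13, 28, 43, 64, 83, 97
n = 97; position = 85n/100 = 82.45.
This falls in the class [25, 30): L = 25, F = 64, f = 19, h = 5.
85th percentile ≈ 25 + ((82.45 − 64) / 19) × 5 = 29.8553

29.86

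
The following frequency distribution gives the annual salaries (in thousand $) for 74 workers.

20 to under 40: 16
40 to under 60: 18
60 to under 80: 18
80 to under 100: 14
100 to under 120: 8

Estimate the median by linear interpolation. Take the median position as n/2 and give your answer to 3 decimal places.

Cumulative frequencies: 16, 34, 52, 66, 74
n = 74; position = n/2 = 37.
This falls in the class 60 to under 80: L = 60, F = 34, f = 18, h = 20.
Median ≈ 60 + ((37 − 34) / 18) × 20 = 63.3333

63.333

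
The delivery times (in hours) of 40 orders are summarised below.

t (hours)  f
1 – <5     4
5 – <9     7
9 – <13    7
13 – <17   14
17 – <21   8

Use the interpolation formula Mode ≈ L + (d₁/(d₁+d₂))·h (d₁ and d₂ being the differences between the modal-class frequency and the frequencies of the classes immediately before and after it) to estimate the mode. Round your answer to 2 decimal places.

15.15

Modal class: 13 – <17 (highest frequency 14).
d₁ = 14 − 7 = 7, d₂ = 14 − 8 = 6
Mode ≈ 13 + (7/(7+6)) × 4 = 13 + 2.1538 = 15.1538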